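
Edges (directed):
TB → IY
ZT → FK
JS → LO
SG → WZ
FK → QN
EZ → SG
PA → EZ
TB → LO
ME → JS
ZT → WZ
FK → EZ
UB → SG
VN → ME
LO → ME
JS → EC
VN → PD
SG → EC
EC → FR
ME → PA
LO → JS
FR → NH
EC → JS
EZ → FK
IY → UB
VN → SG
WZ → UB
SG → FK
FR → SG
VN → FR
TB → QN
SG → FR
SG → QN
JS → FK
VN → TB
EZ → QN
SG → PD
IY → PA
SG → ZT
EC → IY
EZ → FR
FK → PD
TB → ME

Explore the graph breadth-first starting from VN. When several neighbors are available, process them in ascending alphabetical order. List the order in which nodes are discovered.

VN, FR, ME, PD, SG, TB, NH, JS, PA, EC, FK, QN, WZ, ZT, IY, LO, EZ, UB

Visit VN; enqueue FR, ME, PD, SG, TB → queue [FR, ME, PD, SG, TB]
Visit FR; enqueue NH → queue [ME, PD, SG, TB, NH]
Visit ME; enqueue JS, PA → queue [PD, SG, TB, NH, JS, PA]
Visit PD → queue [SG, TB, NH, JS, PA]
Visit SG; enqueue EC, FK, QN, WZ, ZT → queue [TB, NH, JS, PA, EC, FK, QN, WZ, ZT]
Visit TB; enqueue IY, LO → queue [NH, JS, PA, EC, FK, QN, WZ, ZT, IY, LO]
Visit NH → queue [JS, PA, EC, FK, QN, WZ, ZT, IY, LO]
Visit JS → queue [PA, EC, FK, QN, WZ, ZT, IY, LO]
Visit PA; enqueue EZ → queue [EC, FK, QN, WZ, ZT, IY, LO, EZ]
Visit EC → queue [FK, QN, WZ, ZT, IY, LO, EZ]
Visit FK → queue [QN, WZ, ZT, IY, LO, EZ]
Visit QN → queue [WZ, ZT, IY, LO, EZ]
Visit WZ; enqueue UB → queue [ZT, IY, LO, EZ, UB]
Visit ZT → queue [IY, LO, EZ, UB]
Visit IY → queue [LO, EZ, UB]
Visit LO → queue [EZ, UB]
Visit EZ → queue [UB]
Visit UB → queue []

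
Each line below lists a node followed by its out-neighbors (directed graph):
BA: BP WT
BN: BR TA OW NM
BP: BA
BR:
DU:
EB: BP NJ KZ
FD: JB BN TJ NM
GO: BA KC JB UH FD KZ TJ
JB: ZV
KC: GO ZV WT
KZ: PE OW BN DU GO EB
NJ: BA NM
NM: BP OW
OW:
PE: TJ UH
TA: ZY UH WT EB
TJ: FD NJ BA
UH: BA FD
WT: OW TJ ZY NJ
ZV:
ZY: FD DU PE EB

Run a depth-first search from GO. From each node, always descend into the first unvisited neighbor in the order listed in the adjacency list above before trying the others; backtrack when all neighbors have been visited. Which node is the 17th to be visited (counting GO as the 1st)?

Visit GO
GO → BA
BA → BP
BA → WT
WT → OW
WT → TJ
TJ → FD
FD → JB
JB → ZV
FD → BN
BN → BR
BN → TA
TA → ZY
ZY → DU
ZY → PE
PE → UH
ZY → EB
EB → NJ
NJ → NM
EB → KZ
GO → KC

Visit order: GO, BA, BP, WT, OW, TJ, FD, JB, ZV, BN, BR, TA, ZY, DU, PE, UH, EB, NJ, NM, KZ, KC

EB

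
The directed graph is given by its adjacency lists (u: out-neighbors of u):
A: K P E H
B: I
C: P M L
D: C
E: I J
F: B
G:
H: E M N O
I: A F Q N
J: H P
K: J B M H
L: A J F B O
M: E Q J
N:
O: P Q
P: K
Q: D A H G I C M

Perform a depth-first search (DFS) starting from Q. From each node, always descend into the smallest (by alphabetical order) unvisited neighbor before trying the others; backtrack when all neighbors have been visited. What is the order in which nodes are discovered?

Visit Q
Q → A
A → E
E → I
I → F
F → B
I → N
E → J
J → H
H → M
H → O
O → P
P → K
Q → C
C → L
Q → D
Q → G

Q, A, E, I, F, B, N, J, H, M, O, P, K, C, L, D, G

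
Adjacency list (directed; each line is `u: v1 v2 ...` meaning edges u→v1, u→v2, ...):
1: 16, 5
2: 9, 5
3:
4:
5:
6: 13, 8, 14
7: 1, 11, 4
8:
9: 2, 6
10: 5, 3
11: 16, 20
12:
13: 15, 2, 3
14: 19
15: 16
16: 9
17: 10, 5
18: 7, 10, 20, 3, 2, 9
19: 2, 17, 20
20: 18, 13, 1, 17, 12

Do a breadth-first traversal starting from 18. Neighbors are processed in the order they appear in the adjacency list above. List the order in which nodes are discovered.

18, 7, 10, 20, 3, 2, 9, 1, 11, 4, 5, 13, 17, 12, 6, 16, 15, 8, 14, 19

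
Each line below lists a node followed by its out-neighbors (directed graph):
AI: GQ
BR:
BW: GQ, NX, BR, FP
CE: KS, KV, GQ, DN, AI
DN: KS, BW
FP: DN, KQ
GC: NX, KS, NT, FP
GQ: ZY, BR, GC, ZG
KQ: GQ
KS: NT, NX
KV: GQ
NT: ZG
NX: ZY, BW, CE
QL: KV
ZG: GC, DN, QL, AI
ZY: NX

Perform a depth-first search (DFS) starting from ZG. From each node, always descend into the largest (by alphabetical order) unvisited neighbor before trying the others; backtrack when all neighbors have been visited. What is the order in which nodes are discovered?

ZG QL KV GQ ZY NX CE KS NT DN BW FP KQ BR AI GC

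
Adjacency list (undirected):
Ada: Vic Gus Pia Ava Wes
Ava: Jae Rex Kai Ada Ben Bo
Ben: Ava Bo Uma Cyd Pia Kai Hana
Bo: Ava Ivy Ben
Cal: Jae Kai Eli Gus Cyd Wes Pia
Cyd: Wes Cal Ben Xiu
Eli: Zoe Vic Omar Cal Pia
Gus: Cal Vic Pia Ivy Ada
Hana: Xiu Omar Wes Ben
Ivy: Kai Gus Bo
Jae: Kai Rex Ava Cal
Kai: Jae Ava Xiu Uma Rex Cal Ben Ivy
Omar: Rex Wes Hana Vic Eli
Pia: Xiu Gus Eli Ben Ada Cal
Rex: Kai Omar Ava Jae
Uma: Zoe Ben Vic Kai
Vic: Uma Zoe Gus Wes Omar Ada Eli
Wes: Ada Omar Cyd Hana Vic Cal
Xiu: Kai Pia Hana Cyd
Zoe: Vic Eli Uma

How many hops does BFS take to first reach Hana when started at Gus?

Level 0: Gus
Level 1: Ada, Cal, Ivy, Pia, Vic
Level 2: Ava, Ben, Bo, Cyd, Eli, Jae, Kai, Omar, Uma, Wes, Xiu, Zoe
Level 3: Hana, Rex
Hana first appears at level 3.

3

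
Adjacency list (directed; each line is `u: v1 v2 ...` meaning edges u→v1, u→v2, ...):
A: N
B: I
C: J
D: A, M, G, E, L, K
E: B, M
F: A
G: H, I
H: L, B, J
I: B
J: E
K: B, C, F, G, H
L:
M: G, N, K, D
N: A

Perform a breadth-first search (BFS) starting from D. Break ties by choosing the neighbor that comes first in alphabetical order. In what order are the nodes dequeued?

D, A, E, G, K, L, M, N, B, H, I, C, F, J

Visit D; enqueue A, E, G, K, L, M → queue [A, E, G, K, L, M]
Visit A; enqueue N → queue [E, G, K, L, M, N]
Visit E; enqueue B → queue [G, K, L, M, N, B]
Visit G; enqueue H, I → queue [K, L, M, N, B, H, I]
Visit K; enqueue C, F → queue [L, M, N, B, H, I, C, F]
Visit L → queue [M, N, B, H, I, C, F]
Visit M → queue [N, B, H, I, C, F]
Visit N → queue [B, H, I, C, F]
Visit B → queue [H, I, C, F]
Visit H; enqueue J → queue [I, C, F, J]
Visit I → queue [C, F, J]
Visit C → queue [F, J]
Visit F → queue [J]
Visit J → queue []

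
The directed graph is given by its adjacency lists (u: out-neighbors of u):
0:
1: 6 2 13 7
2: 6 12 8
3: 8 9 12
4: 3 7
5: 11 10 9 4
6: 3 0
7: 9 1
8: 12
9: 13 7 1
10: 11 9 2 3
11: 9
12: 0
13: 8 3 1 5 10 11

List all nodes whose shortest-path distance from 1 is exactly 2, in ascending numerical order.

Level 0: 1
Level 1: 2, 6, 7, 13
Level 2: 0, 3, 5, 8, 9, 10, 11, 12
Level 3: 4

0, 3, 5, 8, 9, 10, 11, 12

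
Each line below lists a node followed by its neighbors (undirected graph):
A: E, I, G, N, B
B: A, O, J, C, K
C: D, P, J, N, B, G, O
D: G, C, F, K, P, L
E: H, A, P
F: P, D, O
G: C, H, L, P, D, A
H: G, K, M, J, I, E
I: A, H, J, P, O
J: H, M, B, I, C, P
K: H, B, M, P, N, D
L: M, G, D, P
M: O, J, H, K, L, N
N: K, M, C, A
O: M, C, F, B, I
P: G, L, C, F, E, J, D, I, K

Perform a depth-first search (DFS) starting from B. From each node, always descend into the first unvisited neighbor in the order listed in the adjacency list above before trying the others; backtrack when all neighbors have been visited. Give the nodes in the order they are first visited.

B → A → E → H → G → C → D → F → P → L → M → O → I → J → K → N

Visit B
B → A
A → E
E → H
H → G
G → C
C → D
D → F
F → P
P → L
L → M
M → O
O → I
I → J
M → K
K → N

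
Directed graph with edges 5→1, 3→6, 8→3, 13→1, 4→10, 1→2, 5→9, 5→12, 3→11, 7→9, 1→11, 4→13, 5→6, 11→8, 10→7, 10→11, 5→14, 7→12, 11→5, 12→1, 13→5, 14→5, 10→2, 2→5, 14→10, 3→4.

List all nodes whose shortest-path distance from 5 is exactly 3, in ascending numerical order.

7, 8

Level 0: 5
Level 1: 1, 6, 9, 12, 14
Level 2: 2, 10, 11
Level 3: 7, 8
Level 4: 3
Level 5: 4
Level 6: 13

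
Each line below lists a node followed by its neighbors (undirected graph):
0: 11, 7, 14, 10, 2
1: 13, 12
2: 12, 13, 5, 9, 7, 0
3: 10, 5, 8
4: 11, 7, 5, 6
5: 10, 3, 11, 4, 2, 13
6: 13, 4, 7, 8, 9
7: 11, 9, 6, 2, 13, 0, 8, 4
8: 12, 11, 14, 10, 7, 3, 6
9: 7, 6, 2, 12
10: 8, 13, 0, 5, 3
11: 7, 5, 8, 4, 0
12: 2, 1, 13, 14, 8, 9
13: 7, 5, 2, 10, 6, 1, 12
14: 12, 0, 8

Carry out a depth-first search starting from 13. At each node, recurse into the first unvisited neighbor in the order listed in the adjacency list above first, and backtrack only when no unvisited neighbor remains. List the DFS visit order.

13 → 7 → 11 → 5 → 10 → 8 → 12 → 2 → 9 → 6 → 4 → 0 → 14 → 1 → 3

Visit 13
13 → 7
7 → 11
11 → 5
5 → 10
10 → 8
8 → 12
12 → 2
2 → 9
9 → 6
6 → 4
2 → 0
0 → 14
12 → 1
8 → 3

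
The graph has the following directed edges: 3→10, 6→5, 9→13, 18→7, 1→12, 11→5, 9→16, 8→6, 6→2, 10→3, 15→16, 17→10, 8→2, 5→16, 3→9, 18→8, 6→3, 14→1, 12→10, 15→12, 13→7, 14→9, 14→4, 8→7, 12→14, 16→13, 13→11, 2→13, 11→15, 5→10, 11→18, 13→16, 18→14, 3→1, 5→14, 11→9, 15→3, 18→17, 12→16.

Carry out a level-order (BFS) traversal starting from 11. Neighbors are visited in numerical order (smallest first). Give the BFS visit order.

Visit 11; enqueue 5, 9, 15, 18 → queue [5, 9, 15, 18]
Visit 5; enqueue 10, 14, 16 → queue [9, 15, 18, 10, 14, 16]
Visit 9; enqueue 13 → queue [15, 18, 10, 14, 16, 13]
Visit 15; enqueue 3, 12 → queue [18, 10, 14, 16, 13, 3, 12]
Visit 18; enqueue 7, 8, 17 → queue [10, 14, 16, 13, 3, 12, 7, 8, 17]
Visit 10 → queue [14, 16, 13, 3, 12, 7, 8, 17]
Visit 14; enqueue 1, 4 → queue [16, 13, 3, 12, 7, 8, 17, 1, 4]
Visit 16 → queue [13, 3, 12, 7, 8, 17, 1, 4]
Visit 13 → queue [3, 12, 7, 8, 17, 1, 4]
Visit 3 → queue [12, 7, 8, 17, 1, 4]
Visit 12 → queue [7, 8, 17, 1, 4]
Visit 7 → queue [8, 17, 1, 4]
Visit 8; enqueue 2, 6 → queue [17, 1, 4, 2, 6]
Visit 17 → queue [1, 4, 2, 6]
Visit 1 → queue [4, 2, 6]
Visit 4 → queue [2, 6]
Visit 2 → queue [6]
Visit 6 → queue []

11 → 5 → 9 → 15 → 18 → 10 → 14 → 16 → 13 → 3 → 12 → 7 → 8 → 17 → 1 → 4 → 2 → 6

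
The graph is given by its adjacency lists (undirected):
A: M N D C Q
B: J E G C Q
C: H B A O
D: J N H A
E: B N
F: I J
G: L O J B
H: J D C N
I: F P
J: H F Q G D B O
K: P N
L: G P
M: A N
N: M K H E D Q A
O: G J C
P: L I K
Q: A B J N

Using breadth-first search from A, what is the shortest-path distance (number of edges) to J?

Level 0: A
Level 1: C, D, M, N, Q
Level 2: B, E, H, J, K, O
Level 3: F, G, P
Level 4: I, L
J first appears at level 2.

2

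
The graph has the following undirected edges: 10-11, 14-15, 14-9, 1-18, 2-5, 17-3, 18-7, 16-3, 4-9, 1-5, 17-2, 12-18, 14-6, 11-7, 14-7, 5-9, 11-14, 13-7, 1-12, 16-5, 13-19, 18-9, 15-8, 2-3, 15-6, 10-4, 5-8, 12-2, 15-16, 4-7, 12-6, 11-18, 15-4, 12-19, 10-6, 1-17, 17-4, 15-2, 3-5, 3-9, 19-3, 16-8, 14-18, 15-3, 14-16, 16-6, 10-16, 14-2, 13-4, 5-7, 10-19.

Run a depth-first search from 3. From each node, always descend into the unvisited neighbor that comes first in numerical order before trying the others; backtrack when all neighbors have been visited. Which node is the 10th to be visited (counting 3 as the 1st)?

Visit 3
3 → 2
2 → 5
5 → 1
1 → 12
12 → 6
6 → 10
10 → 4
4 → 7
7 → 11
11 → 14
14 → 9
9 → 18
14 → 15
15 → 8
8 → 16
7 → 13
13 → 19
4 → 17

Visit order: 3, 2, 5, 1, 12, 6, 10, 4, 7, 11, 14, 9, 18, 15, 8, 16, 13, 19, 17

11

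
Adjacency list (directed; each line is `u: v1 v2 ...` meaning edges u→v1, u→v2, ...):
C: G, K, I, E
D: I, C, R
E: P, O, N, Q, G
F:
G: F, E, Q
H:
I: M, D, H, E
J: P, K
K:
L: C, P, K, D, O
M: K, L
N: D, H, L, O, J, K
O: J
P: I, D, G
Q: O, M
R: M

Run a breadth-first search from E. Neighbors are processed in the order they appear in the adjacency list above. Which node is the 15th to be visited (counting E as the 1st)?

Visit E; enqueue P, O, N, Q, G → queue [P, O, N, Q, G]
Visit P; enqueue I, D → queue [O, N, Q, G, I, D]
Visit O; enqueue J → queue [N, Q, G, I, D, J]
Visit N; enqueue H, L, K → queue [Q, G, I, D, J, H, L, K]
Visit Q; enqueue M → queue [G, I, D, J, H, L, K, M]
Visit G; enqueue F → queue [I, D, J, H, L, K, M, F]
Visit I → queue [D, J, H, L, K, M, F]
Visit D; enqueue C, R → queue [J, H, L, K, M, F, C, R]
Visit J → queue [H, L, K, M, F, C, R]
Visit H → queue [L, K, M, F, C, R]
Visit L → queue [K, M, F, C, R]
Visit K → queue [M, F, C, R]
Visit M → queue [F, C, R]
Visit F → queue [C, R]
Visit C → queue [R]
Visit R → queue []

Visit order: E, P, O, N, Q, G, I, D, J, H, L, K, M, F, C, R

C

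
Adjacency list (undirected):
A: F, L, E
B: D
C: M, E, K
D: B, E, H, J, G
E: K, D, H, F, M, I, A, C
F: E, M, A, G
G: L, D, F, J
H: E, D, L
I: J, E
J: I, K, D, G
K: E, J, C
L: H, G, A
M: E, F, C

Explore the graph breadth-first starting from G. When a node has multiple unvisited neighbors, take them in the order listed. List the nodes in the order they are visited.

G -> L -> D -> F -> J -> H -> A -> B -> E -> M -> I -> K -> C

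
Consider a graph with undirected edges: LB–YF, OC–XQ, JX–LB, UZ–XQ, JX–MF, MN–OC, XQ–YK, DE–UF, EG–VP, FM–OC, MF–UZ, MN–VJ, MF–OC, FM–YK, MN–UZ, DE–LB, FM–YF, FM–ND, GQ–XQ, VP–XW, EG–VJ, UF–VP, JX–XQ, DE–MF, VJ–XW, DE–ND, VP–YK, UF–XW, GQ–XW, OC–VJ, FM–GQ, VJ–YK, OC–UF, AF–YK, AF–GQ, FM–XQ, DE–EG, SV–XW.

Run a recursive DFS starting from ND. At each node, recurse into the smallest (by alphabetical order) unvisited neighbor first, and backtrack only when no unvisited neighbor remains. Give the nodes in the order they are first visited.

Visit ND
ND → DE
DE → EG
EG → VJ
VJ → MN
MN → OC
OC → FM
FM → GQ
GQ → AF
AF → YK
YK → VP
VP → UF
UF → XW
XW → SV
YK → XQ
XQ → JX
JX → LB
LB → YF
JX → MF
MF → UZ

ND → DE → EG → VJ → MN → OC → FM → GQ → AF → YK → VP → UF → XW → SV → XQ → JX → LB → YF → MF → UZ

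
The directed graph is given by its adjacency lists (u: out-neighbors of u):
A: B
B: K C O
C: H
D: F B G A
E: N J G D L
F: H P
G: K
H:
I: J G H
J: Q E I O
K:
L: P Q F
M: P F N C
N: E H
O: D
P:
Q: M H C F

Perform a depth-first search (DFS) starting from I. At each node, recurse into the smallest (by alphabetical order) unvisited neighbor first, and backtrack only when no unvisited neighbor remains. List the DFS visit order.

I, G, K, H, J, E, D, A, B, C, O, F, P, L, Q, M, N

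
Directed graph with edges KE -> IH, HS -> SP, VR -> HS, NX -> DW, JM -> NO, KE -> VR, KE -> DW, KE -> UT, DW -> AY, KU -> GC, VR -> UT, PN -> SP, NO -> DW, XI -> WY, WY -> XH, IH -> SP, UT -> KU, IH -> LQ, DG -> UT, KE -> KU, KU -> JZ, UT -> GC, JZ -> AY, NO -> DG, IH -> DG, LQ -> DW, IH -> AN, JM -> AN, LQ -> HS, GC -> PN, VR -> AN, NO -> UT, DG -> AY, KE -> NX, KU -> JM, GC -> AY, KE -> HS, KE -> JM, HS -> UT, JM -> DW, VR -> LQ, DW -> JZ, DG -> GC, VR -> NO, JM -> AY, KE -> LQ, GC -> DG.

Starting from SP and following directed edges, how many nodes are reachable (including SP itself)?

1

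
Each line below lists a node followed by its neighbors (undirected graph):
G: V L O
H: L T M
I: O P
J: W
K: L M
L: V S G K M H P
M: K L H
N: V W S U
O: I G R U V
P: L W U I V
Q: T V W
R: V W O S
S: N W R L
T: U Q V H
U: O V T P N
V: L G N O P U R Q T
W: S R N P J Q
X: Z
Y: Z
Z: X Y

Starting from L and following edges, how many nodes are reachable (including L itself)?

BFS from L visits: L, G, H, K, M, P, S, V, O, T, I, U, W, N, R, Q, J
Reachable nodes: 17 of 20 total.

17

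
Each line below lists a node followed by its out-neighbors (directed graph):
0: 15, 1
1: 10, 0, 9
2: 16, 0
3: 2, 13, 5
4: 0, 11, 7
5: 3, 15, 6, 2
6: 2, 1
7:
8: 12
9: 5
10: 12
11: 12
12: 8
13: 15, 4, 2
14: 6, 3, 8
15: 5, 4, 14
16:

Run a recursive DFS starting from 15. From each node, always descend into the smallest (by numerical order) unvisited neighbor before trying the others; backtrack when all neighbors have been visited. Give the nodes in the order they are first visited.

15 -> 4 -> 0 -> 1 -> 9 -> 5 -> 2 -> 16 -> 3 -> 13 -> 6 -> 10 -> 12 -> 8 -> 7 -> 11 -> 14

Visit 15
15 → 4
4 → 0
0 → 1
1 → 9
9 → 5
5 → 2
2 → 16
5 → 3
3 → 13
5 → 6
1 → 10
10 → 12
12 → 8
4 → 7
4 → 11
15 → 14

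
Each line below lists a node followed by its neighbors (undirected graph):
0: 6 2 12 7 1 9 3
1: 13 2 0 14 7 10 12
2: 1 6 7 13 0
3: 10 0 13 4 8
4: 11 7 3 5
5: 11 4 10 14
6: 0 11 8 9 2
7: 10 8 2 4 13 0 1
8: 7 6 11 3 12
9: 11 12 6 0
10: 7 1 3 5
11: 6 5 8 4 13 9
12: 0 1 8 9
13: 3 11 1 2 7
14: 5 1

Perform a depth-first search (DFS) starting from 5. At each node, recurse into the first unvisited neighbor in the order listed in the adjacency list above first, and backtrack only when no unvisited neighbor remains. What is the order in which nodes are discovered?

Visit 5
5 → 11
11 → 6
6 → 0
0 → 2
2 → 1
1 → 13
13 → 3
3 → 10
10 → 7
7 → 8
8 → 12
12 → 9
7 → 4
1 → 14

5, 11, 6, 0, 2, 1, 13, 3, 10, 7, 8, 12, 9, 4, 14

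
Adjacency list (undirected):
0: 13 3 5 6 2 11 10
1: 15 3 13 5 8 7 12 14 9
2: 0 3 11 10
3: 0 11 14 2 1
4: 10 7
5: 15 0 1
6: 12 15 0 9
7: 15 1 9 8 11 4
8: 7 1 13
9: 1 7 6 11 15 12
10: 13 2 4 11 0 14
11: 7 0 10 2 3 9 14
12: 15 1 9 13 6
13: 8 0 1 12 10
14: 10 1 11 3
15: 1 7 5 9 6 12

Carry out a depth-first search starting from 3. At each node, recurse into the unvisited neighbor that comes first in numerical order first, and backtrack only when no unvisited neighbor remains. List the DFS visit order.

Visit 3
3 → 0
0 → 2
2 → 10
10 → 4
4 → 7
7 → 1
1 → 5
5 → 15
15 → 6
6 → 9
9 → 11
11 → 14
9 → 12
12 → 13
13 → 8

3 0 2 10 4 7 1 5 15 6 9 11 14 12 13 8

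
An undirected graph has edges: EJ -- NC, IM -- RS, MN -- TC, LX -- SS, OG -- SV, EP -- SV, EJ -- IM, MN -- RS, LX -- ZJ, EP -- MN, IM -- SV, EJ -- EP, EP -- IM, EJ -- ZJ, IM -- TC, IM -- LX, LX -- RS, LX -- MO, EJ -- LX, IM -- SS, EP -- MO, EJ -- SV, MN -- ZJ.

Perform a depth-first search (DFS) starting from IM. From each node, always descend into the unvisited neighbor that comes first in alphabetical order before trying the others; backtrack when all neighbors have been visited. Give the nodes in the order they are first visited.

Visit IM
IM → EJ
EJ → EP
EP → MN
MN → RS
RS → LX
LX → MO
LX → SS
LX → ZJ
MN → TC
EP → SV
SV → OG
EJ → NC

IM EJ EP MN RS LX MO SS ZJ TC SV OG NC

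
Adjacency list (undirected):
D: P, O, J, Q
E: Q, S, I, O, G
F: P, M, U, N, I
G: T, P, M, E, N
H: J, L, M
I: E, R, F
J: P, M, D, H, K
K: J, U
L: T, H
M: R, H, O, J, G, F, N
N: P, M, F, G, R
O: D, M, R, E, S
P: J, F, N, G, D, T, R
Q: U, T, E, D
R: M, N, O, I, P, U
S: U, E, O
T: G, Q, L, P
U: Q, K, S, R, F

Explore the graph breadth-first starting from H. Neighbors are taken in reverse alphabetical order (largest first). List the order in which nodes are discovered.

Visit H; enqueue M, L, J → queue [M, L, J]
Visit M; enqueue R, O, N, G, F → queue [L, J, R, O, N, G, F]
Visit L; enqueue T → queue [J, R, O, N, G, F, T]
Visit J; enqueue P, K, D → queue [R, O, N, G, F, T, P, K, D]
Visit R; enqueue U, I → queue [O, N, G, F, T, P, K, D, U, I]
Visit O; enqueue S, E → queue [N, G, F, T, P, K, D, U, I, S, E]
Visit N → queue [G, F, T, P, K, D, U, I, S, E]
Visit G → queue [F, T, P, K, D, U, I, S, E]
Visit F → queue [T, P, K, D, U, I, S, E]
Visit T; enqueue Q → queue [P, K, D, U, I, S, E, Q]
Visit P → queue [K, D, U, I, S, E, Q]
Visit K → queue [D, U, I, S, E, Q]
Visit D → queue [U, I, S, E, Q]
Visit U → queue [I, S, E, Q]
Visit I → queue [S, E, Q]
Visit S → queue [E, Q]
Visit E → queue [Q]
Visit Q → queue []

H → M → L → J → R → O → N → G → F → T → P → K → D → U → I → S → E → Q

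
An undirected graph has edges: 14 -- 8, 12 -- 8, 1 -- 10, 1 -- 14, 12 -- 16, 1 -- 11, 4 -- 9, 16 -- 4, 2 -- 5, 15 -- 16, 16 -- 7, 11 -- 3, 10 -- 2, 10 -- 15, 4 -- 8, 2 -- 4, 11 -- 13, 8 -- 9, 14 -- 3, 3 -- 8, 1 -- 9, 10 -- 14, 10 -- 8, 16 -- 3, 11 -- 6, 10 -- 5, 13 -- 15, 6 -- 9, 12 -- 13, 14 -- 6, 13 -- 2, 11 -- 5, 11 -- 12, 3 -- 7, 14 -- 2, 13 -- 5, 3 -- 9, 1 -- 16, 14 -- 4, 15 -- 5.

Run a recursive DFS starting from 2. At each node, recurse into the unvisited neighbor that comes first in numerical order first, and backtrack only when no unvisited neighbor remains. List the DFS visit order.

Visit 2
2 → 4
4 → 8
8 → 3
3 → 7
7 → 16
16 → 1
1 → 9
9 → 6
6 → 11
11 → 5
5 → 10
10 → 14
10 → 15
15 → 13
13 → 12

2 4 8 3 7 16 1 9 6 11 5 10 14 15 13 12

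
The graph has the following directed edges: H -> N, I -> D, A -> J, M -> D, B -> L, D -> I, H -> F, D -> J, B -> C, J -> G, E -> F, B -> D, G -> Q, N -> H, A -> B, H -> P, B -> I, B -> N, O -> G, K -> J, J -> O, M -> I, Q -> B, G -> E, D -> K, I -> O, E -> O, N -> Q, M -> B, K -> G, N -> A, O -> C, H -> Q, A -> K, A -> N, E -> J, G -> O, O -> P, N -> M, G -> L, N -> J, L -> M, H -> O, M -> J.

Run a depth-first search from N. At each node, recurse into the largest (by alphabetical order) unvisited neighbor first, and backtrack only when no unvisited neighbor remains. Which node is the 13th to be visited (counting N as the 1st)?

I

Visit N
N → Q
Q → B
B → L
L → M
M → J
J → O
O → P
O → G
G → E
E → F
O → C
M → I
I → D
D → K
N → H
N → A

Visit order: N, Q, B, L, M, J, O, P, G, E, F, C, I, D, K, H, A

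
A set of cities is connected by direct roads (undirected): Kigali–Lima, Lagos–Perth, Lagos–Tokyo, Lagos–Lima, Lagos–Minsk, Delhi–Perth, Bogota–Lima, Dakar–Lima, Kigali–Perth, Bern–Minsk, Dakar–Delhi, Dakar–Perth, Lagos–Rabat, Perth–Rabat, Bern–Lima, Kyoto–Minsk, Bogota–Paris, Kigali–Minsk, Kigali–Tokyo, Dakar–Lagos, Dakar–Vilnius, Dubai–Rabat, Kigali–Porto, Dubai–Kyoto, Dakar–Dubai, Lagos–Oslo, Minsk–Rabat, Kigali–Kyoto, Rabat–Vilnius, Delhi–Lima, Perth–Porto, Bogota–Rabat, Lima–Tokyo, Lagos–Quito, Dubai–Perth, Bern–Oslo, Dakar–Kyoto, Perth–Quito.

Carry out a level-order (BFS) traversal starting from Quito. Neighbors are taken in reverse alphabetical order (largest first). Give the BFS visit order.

Visit Quito; enqueue Perth, Lagos → queue [Perth, Lagos]
Visit Perth; enqueue Rabat, Porto, Kigali, Dubai, Delhi, Dakar → queue [Lagos, Rabat, Porto, Kigali, Dubai, Delhi, Dakar]
Visit Lagos; enqueue Tokyo, Oslo, Minsk, Lima → queue [Rabat, Porto, Kigali, Dubai, Delhi, Dakar, Tokyo, Oslo, Minsk, Lima]
Visit Rabat; enqueue Vilnius, Bogota → queue [Porto, Kigali, Dubai, Delhi, Dakar, Tokyo, Oslo, Minsk, Lima, Vilnius, Bogota]
Visit Porto → queue [Kigali, Dubai, Delhi, Dakar, Tokyo, Oslo, Minsk, Lima, Vilnius, Bogota]
Visit Kigali; enqueue Kyoto → queue [Dubai, Delhi, Dakar, Tokyo, Oslo, Minsk, Lima, Vilnius, Bogota, Kyoto]
Visit Dubai → queue [Delhi, Dakar, Tokyo, Oslo, Minsk, Lima, Vilnius, Bogota, Kyoto]
Visit Delhi → queue [Dakar, Tokyo, Oslo, Minsk, Lima, Vilnius, Bogota, Kyoto]
Visit Dakar → queue [Tokyo, Oslo, Minsk, Lima, Vilnius, Bogota, Kyoto]
Visit Tokyo → queue [Oslo, Minsk, Lima, Vilnius, Bogota, Kyoto]
Visit Oslo; enqueue Bern → queue [Minsk, Lima, Vilnius, Bogota, Kyoto, Bern]
Visit Minsk → queue [Lima, Vilnius, Bogota, Kyoto, Bern]
Visit Lima → queue [Vilnius, Bogota, Kyoto, Bern]
Visit Vilnius → queue [Bogota, Kyoto, Bern]
Visit Bogota; enqueue Paris → queue [Kyoto, Bern, Paris]
Visit Kyoto → queue [Bern, Paris]
Visit Bern → queue [Paris]
Visit Paris → queue []

Quito, Perth, Lagos, Rabat, Porto, Kigali, Dubai, Delhi, Dakar, Tokyo, Oslo, Minsk, Lima, Vilnius, Bogota, Kyoto, Bern, Paris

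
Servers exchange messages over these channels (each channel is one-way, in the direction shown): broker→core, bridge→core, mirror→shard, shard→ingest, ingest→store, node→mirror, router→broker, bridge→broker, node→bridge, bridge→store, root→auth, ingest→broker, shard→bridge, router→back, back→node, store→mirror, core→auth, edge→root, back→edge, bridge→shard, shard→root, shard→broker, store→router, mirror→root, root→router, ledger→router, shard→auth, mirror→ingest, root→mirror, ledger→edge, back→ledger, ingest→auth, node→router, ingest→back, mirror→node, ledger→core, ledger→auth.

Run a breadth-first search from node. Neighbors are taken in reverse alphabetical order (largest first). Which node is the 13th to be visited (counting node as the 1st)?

Visit node; enqueue router, mirror, bridge → queue [router, mirror, bridge]
Visit router; enqueue broker, back → queue [mirror, bridge, broker, back]
Visit mirror; enqueue shard, root, ingest → queue [bridge, broker, back, shard, root, ingest]
Visit bridge; enqueue store, core → queue [broker, back, shard, root, ingest, store, core]
Visit broker → queue [back, shard, root, ingest, store, core]
Visit back; enqueue ledger, edge → queue [shard, root, ingest, store, core, ledger, edge]
Visit shard; enqueue auth → queue [root, ingest, store, core, ledger, edge, auth]
Visit root → queue [ingest, store, core, ledger, edge, auth]
Visit ingest → queue [store, core, ledger, edge, auth]
Visit store → queue [core, ledger, edge, auth]
Visit core → queue [ledger, edge, auth]
Visit ledger → queue [edge, auth]
Visit edge → queue [auth]
Visit auth → queue []

Visit order: node, router, mirror, bridge, broker, back, shard, root, ingest, store, core, ledger, edge, auth

edge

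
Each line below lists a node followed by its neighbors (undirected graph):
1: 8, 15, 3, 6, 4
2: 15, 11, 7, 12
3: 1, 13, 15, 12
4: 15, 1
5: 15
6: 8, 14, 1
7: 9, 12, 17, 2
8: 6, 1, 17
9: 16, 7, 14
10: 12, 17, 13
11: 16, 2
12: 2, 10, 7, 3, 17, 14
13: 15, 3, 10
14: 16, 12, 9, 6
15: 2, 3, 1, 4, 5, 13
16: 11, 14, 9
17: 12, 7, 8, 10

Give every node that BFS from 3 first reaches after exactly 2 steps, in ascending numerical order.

2, 4, 5, 6, 7, 8, 10, 14, 17

Level 0: 3
Level 1: 1, 12, 13, 15
Level 2: 2, 4, 5, 6, 7, 8, 10, 14, 17
Level 3: 9, 11, 16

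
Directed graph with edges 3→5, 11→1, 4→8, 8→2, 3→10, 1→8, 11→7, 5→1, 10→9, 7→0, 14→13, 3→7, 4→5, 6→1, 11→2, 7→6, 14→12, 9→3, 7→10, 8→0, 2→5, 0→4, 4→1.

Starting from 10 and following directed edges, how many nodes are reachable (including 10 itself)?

BFS from 10 visits: 10, 9, 3, 5, 7, 1, 0, 6, 8, 4, 2
Reachable nodes: 11 of 15 total.

11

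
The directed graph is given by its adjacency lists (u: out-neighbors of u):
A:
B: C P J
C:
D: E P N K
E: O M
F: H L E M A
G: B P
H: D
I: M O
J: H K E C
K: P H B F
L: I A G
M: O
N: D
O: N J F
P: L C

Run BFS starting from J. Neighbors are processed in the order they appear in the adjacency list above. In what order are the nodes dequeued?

Visit J; enqueue H, K, E, C → queue [H, K, E, C]
Visit H; enqueue D → queue [K, E, C, D]
Visit K; enqueue P, B, F → queue [E, C, D, P, B, F]
Visit E; enqueue O, M → queue [C, D, P, B, F, O, M]
Visit C → queue [D, P, B, F, O, M]
Visit D; enqueue N → queue [P, B, F, O, M, N]
Visit P; enqueue L → queue [B, F, O, M, N, L]
Visit B → queue [F, O, M, N, L]
Visit F; enqueue A → queue [O, M, N, L, A]
Visit O → queue [M, N, L, A]
Visit M → queue [N, L, A]
Visit N → queue [L, A]
Visit L; enqueue I, G → queue [A, I, G]
Visit A → queue [I, G]
Visit I → queue [G]
Visit G → queue []

J, H, K, E, C, D, P, B, F, O, M, N, L, A, I, G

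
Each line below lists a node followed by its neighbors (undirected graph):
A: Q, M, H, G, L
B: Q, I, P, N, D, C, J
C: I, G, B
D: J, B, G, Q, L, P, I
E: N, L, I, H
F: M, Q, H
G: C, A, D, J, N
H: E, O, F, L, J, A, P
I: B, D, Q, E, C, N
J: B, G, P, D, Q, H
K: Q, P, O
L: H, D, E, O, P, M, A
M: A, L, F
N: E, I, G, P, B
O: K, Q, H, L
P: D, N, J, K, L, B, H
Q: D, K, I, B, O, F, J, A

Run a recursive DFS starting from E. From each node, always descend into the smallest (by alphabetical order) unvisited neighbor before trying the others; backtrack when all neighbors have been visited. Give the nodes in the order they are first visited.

E → H → A → G → C → B → D → I → N → P → J → Q → F → M → L → O → K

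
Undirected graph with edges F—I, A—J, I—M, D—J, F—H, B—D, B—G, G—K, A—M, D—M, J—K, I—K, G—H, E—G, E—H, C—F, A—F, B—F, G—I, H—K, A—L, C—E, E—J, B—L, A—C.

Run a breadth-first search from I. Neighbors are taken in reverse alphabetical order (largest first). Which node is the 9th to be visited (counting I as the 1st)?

H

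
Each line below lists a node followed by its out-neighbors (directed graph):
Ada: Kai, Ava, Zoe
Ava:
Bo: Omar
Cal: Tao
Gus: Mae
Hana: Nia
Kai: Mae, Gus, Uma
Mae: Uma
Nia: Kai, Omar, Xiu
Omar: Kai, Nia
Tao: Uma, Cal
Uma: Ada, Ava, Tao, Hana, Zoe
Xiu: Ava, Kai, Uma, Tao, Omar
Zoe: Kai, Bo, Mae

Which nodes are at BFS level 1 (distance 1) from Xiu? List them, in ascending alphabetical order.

Level 0: Xiu
Level 1: Ava, Kai, Omar, Tao, Uma
Level 2: Ada, Cal, Gus, Hana, Mae, Nia, Zoe
Level 3: Bo

Ava, Kai, Omar, Tao, Uma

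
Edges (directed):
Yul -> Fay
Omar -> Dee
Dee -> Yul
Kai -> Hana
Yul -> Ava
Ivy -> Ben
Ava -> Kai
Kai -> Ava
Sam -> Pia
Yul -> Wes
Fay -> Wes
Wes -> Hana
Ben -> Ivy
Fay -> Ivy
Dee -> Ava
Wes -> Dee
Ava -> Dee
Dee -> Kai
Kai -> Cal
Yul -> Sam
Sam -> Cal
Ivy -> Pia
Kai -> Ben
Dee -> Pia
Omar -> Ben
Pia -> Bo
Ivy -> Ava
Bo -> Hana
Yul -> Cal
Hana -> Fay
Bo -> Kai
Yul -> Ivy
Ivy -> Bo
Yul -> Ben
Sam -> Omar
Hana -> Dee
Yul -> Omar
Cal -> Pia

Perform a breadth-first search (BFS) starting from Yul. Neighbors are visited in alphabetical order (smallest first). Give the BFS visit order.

Visit Yul; enqueue Ava, Ben, Cal, Fay, Ivy, Omar, Sam, Wes → queue [Ava, Ben, Cal, Fay, Ivy, Omar, Sam, Wes]
Visit Ava; enqueue Dee, Kai → queue [Ben, Cal, Fay, Ivy, Omar, Sam, Wes, Dee, Kai]
Visit Ben → queue [Cal, Fay, Ivy, Omar, Sam, Wes, Dee, Kai]
Visit Cal; enqueue Pia → queue [Fay, Ivy, Omar, Sam, Wes, Dee, Kai, Pia]
Visit Fay → queue [Ivy, Omar, Sam, Wes, Dee, Kai, Pia]
Visit Ivy; enqueue Bo → queue [Omar, Sam, Wes, Dee, Kai, Pia, Bo]
Visit Omar → queue [Sam, Wes, Dee, Kai, Pia, Bo]
Visit Sam → queue [Wes, Dee, Kai, Pia, Bo]
Visit Wes; enqueue Hana → queue [Dee, Kai, Pia, Bo, Hana]
Visit Dee → queue [Kai, Pia, Bo, Hana]
Visit Kai → queue [Pia, Bo, Hana]
Visit Pia → queue [Bo, Hana]
Visit Bo → queue [Hana]
Visit Hana → queue []

Yul -> Ava -> Ben -> Cal -> Fay -> Ivy -> Omar -> Sam -> Wes -> Dee -> Kai -> Pia -> Bo -> Hana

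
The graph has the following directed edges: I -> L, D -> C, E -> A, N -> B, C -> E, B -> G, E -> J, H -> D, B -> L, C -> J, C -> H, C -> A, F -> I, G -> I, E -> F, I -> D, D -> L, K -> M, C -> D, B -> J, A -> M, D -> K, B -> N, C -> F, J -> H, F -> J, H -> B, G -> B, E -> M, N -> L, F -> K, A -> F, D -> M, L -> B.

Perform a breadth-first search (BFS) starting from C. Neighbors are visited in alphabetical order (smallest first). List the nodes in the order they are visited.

C A D E F H J M K L I B G N

Visit C; enqueue A, D, E, F, H, J → queue [A, D, E, F, H, J]
Visit A; enqueue M → queue [D, E, F, H, J, M]
Visit D; enqueue K, L → queue [E, F, H, J, M, K, L]
Visit E → queue [F, H, J, M, K, L]
Visit F; enqueue I → queue [H, J, M, K, L, I]
Visit H; enqueue B → queue [J, M, K, L, I, B]
Visit J → queue [M, K, L, I, B]
Visit M → queue [K, L, I, B]
Visit K → queue [L, I, B]
Visit L → queue [I, B]
Visit I → queue [B]
Visit B; enqueue G, N → queue [G, N]
Visit G → queue [N]
Visit N → queue []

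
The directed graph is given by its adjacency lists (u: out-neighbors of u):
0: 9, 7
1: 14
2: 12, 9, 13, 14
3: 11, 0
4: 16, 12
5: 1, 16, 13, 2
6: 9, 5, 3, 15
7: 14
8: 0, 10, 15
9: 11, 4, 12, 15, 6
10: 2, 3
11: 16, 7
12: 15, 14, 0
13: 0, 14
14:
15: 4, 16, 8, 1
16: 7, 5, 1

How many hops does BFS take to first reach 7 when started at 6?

3

Level 0: 6
Level 1: 3, 5, 9, 15
Level 2: 0, 1, 2, 4, 8, 11, 12, 13, 16
Level 3: 7, 10, 14
7 first appears at level 3.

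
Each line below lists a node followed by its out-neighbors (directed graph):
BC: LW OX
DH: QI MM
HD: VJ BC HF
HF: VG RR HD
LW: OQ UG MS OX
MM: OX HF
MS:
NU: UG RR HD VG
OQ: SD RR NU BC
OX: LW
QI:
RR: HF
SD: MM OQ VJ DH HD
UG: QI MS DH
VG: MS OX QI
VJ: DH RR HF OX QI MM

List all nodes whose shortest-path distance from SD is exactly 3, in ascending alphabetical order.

LW, UG, VG

Level 0: SD
Level 1: DH, HD, MM, OQ, VJ
Level 2: BC, HF, NU, OX, QI, RR
Level 3: LW, UG, VG
Level 4: MS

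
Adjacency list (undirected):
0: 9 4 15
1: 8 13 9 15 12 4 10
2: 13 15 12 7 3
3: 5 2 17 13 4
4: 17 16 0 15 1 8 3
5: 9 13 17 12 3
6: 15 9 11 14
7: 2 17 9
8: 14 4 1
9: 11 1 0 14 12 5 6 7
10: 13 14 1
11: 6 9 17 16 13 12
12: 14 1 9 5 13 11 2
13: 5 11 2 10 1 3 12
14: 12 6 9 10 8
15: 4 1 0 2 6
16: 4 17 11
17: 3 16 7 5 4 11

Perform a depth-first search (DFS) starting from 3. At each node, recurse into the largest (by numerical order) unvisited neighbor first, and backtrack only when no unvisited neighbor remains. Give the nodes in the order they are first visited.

3 -> 17 -> 16 -> 11 -> 13 -> 12 -> 14 -> 10 -> 1 -> 15 -> 6 -> 9 -> 7 -> 2 -> 5 -> 0 -> 4 -> 8

Visit 3
3 → 17
17 → 16
16 → 11
11 → 13
13 → 12
12 → 14
14 → 10
10 → 1
1 → 15
15 → 6
6 → 9
9 → 7
7 → 2
9 → 5
9 → 0
0 → 4
4 → 8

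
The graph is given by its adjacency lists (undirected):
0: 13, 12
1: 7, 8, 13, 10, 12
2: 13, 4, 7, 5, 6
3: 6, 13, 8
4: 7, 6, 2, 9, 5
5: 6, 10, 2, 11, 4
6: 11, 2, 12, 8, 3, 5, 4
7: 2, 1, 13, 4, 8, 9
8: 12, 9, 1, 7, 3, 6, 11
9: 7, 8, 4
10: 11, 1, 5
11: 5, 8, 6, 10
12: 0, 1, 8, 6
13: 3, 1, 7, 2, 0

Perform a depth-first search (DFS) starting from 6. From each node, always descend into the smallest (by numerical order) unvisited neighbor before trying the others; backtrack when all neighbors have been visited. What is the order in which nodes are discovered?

6 -> 2 -> 4 -> 5 -> 10 -> 1 -> 7 -> 8 -> 3 -> 13 -> 0 -> 12 -> 9 -> 11

Visit 6
6 → 2
2 → 4
4 → 5
5 → 10
10 → 1
1 → 7
7 → 8
8 → 3
3 → 13
13 → 0
0 → 12
8 → 9
8 → 11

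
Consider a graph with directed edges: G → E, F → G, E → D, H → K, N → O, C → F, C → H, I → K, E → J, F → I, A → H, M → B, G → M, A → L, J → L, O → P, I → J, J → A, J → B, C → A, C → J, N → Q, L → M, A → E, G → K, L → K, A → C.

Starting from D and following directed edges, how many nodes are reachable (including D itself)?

BFS from D visits: D
Reachable nodes: 1 of 17 total.

1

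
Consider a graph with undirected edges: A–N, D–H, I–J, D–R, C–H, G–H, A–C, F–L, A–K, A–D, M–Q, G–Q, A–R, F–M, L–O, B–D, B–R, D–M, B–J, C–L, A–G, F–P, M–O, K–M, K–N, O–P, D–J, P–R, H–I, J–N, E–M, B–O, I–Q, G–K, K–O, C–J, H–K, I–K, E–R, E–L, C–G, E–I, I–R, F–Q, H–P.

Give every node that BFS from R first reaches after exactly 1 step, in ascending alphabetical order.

Level 0: R
Level 1: A, B, D, E, I, P
Level 2: C, F, G, H, J, K, L, M, N, O, Q

A, B, D, E, I, P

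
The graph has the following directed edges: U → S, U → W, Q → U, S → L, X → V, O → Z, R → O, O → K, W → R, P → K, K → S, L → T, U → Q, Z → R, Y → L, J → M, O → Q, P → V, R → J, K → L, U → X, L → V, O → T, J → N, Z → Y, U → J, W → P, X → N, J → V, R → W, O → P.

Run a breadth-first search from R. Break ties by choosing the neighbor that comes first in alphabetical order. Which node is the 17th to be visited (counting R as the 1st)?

X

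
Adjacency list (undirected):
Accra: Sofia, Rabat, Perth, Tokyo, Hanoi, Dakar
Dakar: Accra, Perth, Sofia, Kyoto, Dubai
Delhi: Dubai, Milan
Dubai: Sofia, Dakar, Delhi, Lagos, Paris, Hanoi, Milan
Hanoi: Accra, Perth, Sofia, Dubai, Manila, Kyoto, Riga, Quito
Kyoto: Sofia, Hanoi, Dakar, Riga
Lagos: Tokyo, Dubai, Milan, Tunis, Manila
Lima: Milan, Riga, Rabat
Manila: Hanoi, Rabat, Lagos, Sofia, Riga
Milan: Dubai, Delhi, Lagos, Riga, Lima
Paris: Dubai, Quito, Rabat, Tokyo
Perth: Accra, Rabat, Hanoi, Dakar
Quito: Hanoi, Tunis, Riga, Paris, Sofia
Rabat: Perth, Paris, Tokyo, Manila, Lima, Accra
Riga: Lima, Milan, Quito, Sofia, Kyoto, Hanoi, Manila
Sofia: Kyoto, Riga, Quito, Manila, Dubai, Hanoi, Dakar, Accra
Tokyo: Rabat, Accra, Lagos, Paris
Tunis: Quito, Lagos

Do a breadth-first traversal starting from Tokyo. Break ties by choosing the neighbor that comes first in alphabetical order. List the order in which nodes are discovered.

Visit Tokyo; enqueue Accra, Lagos, Paris, Rabat → queue [Accra, Lagos, Paris, Rabat]
Visit Accra; enqueue Dakar, Hanoi, Perth, Sofia → queue [Lagos, Paris, Rabat, Dakar, Hanoi, Perth, Sofia]
Visit Lagos; enqueue Dubai, Manila, Milan, Tunis → queue [Paris, Rabat, Dakar, Hanoi, Perth, Sofia, Dubai, Manila, Milan, Tunis]
Visit Paris; enqueue Quito → queue [Rabat, Dakar, Hanoi, Perth, Sofia, Dubai, Manila, Milan, Tunis, Quito]
Visit Rabat; enqueue Lima → queue [Dakar, Hanoi, Perth, Sofia, Dubai, Manila, Milan, Tunis, Quito, Lima]
Visit Dakar; enqueue Kyoto → queue [Hanoi, Perth, Sofia, Dubai, Manila, Milan, Tunis, Quito, Lima, Kyoto]
Visit Hanoi; enqueue Riga → queue [Perth, Sofia, Dubai, Manila, Milan, Tunis, Quito, Lima, Kyoto, Riga]
Visit Perth → queue [Sofia, Dubai, Manila, Milan, Tunis, Quito, Lima, Kyoto, Riga]
Visit Sofia → queue [Dubai, Manila, Milan, Tunis, Quito, Lima, Kyoto, Riga]
Visit Dubai; enqueue Delhi → queue [Manila, Milan, Tunis, Quito, Lima, Kyoto, Riga, Delhi]
Visit Manila → queue [Milan, Tunis, Quito, Lima, Kyoto, Riga, Delhi]
Visit Milan → queue [Tunis, Quito, Lima, Kyoto, Riga, Delhi]
Visit Tunis → queue [Quito, Lima, Kyoto, Riga, Delhi]
Visit Quito → queue [Lima, Kyoto, Riga, Delhi]
Visit Lima → queue [Kyoto, Riga, Delhi]
Visit Kyoto → queue [Riga, Delhi]
Visit Riga → queue [Delhi]
Visit Delhi → queue []

Tokyo, Accra, Lagos, Paris, Rabat, Dakar, Hanoi, Perth, Sofia, Dubai, Manila, Milan, Tunis, Quito, Lima, Kyoto, Riga, Delhi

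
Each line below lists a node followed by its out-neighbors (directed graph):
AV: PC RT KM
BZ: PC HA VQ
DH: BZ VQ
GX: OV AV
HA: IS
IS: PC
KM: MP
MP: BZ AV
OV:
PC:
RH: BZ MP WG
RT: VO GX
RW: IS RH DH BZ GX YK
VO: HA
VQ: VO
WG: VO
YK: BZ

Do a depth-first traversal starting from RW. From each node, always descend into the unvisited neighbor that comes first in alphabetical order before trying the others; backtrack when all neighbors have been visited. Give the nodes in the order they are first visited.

Visit RW
RW → BZ
BZ → HA
HA → IS
IS → PC
BZ → VQ
VQ → VO
RW → DH
RW → GX
GX → AV
AV → KM
KM → MP
AV → RT
GX → OV
RW → RH
RH → WG
RW → YK

RW, BZ, HA, IS, PC, VQ, VO, DH, GX, AV, KM, MP, RT, OV, RH, WG, YK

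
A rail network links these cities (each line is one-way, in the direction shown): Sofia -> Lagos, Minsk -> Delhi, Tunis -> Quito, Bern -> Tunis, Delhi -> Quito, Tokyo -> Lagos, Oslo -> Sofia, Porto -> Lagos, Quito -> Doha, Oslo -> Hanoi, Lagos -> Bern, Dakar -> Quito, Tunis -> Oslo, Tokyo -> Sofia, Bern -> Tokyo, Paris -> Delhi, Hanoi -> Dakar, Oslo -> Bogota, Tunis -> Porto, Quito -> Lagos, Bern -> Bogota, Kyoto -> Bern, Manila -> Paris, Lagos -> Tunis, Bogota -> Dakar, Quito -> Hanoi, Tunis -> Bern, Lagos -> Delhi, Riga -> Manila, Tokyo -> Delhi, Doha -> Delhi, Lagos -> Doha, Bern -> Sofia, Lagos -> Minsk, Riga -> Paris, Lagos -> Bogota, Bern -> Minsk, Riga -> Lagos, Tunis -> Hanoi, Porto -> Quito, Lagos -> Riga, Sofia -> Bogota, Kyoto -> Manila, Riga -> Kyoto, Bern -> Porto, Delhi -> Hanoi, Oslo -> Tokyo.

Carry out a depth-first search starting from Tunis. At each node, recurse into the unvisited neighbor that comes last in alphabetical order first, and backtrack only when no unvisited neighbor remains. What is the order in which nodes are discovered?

Tunis, Quito, Lagos, Riga, Paris, Delhi, Hanoi, Dakar, Manila, Kyoto, Bern, Tokyo, Sofia, Bogota, Porto, Minsk, Doha, Oslo

Visit Tunis
Tunis → Quito
Quito → Lagos
Lagos → Riga
Riga → Paris
Paris → Delhi
Delhi → Hanoi
Hanoi → Dakar
Riga → Manila
Riga → Kyoto
Kyoto → Bern
Bern → Tokyo
Tokyo → Sofia
Sofia → Bogota
Bern → Porto
Bern → Minsk
Lagos → Doha
Tunis → Oslo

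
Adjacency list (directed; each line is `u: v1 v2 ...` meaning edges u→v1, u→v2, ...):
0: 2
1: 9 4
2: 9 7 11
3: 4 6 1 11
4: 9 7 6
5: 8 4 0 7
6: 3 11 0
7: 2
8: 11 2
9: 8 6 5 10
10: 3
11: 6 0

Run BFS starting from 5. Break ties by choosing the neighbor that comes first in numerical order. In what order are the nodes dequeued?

5, 0, 4, 7, 8, 2, 6, 9, 11, 3, 10, 1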